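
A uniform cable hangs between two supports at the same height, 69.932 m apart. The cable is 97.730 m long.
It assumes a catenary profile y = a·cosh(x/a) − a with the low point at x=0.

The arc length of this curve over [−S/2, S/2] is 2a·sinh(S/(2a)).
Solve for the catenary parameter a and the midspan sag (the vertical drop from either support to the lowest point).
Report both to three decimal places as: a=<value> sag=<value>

a=23.884 sag=30.506

seed: a₀ = √(S³/(24(L−S))) = √(69.932³/(24·27.798)) = 22.641309
iter 1: u=1.544345  f(a)=+3.510e+00  f'(a)=-3.093e+00  a ← 22.641309 − (+3.510e+00/-3.093e+00) = 23.775867
iter 2: u=1.470651  f(a)=+2.810e-01  f'(a)=-2.616e+00  a ← 23.775867 − (+2.810e-01/-2.616e+00) = 23.883300
iter 3: u=1.464036  f(a)=+2.149e-03  f'(a)=-2.576e+00  a ← 23.883300 − (+2.149e-03/-2.576e+00) = 23.884134
iter 4: u=1.463984  f(a)=+1.278e-07  f'(a)=-2.576e+00  a ← 23.884134 − (+1.278e-07/-2.576e+00) = 23.884134
iter 5: u=1.463984  f(a)=+0.000e+00  f'(a)=-2.576e+00  a ← 23.884134 − (+0.000e+00/-2.576e+00) = 23.884134
converged: |Δa| < 1e-12 after 5 iterations
sag = a·(cosh(S/(2a)) − 1) = 23.884134·(cosh(1.463984) − 1) = 30.505572
T_max/T_min = cosh(S/(2a)) = 2.277232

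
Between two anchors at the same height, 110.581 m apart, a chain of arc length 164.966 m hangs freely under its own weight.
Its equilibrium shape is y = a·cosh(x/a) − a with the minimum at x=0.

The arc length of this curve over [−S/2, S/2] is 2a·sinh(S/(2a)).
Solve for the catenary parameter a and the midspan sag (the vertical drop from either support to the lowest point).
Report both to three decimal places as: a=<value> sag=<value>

seed: a₀ = √(S³/(24(L−S))) = √(110.581³/(24·54.385)) = 32.186636
iter 1: u=1.717809  f(a)=+8.612e+00  f'(a)=-4.488e+00  a ← 32.186636 − (+8.612e+00/-4.488e+00) = 34.105629
iter 2: u=1.621155  f(a)=+8.303e-01  f'(a)=-3.661e+00  a ← 34.105629 − (+8.303e-01/-3.661e+00) = 34.332446
iter 3: u=1.610445  f(a)=+9.535e-03  f'(a)=-3.577e+00  a ← 34.332446 − (+9.535e-03/-3.577e+00) = 34.335112
iter 4: u=1.610319  f(a)=+1.290e-06  f'(a)=-3.576e+00  a ← 34.335112 − (+1.290e-06/-3.576e+00) = 34.335112
iter 5: u=1.610319  f(a)=+2.842e-14  f'(a)=-3.576e+00  a ← 34.335112 − (+2.842e-14/-3.576e+00) = 34.335112
converged: |Δa| < 1e-12 after 5 iterations
sag = a·(cosh(S/(2a)) − 1) = 34.335112·(cosh(1.610319) − 1) = 55.008859
T_max/T_min = cosh(S/(2a)) = 2.602117

a=34.335 sag=55.009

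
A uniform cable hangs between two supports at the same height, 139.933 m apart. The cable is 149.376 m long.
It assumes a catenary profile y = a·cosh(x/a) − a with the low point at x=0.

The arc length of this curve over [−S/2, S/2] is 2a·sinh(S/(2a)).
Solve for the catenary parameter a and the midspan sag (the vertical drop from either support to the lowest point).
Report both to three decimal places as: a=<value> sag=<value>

a=111.052 sag=22.779

seed: a₀ = √(S³/(24(L−S))) = √(139.933³/(24·9.443)) = 109.956169
iter 1: u=0.636313  f(a)=+1.930e-01  f'(a)=-1.788e-01  a ← 109.956169 − (+1.930e-01/-1.788e-01) = 111.035631
iter 2: u=0.630127  f(a)=+2.879e-03  f'(a)=-1.735e-01  a ← 111.035631 − (+2.879e-03/-1.735e-01) = 111.052225
iter 3: u=0.630032  f(a)=+6.622e-07  f'(a)=-1.734e-01  a ← 111.052225 − (+6.622e-07/-1.734e-01) = 111.052228
iter 4: u=0.630032  f(a)=+5.684e-14  f'(a)=-1.734e-01  a ← 111.052228 − (+5.684e-14/-1.734e-01) = 111.052228
converged: |Δa| < 1e-12 after 4 iterations
sag = a·(cosh(S/(2a)) − 1) = 111.052228·(cosh(0.630032) − 1) = 22.779363
T_max/T_min = cosh(S/(2a)) = 1.205123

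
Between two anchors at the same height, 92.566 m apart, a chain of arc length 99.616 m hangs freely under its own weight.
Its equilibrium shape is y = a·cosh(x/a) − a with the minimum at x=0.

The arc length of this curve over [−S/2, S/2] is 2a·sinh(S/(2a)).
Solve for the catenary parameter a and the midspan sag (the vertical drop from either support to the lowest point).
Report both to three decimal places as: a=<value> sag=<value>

seed: a₀ = √(S³/(24(L−S))) = √(92.566³/(24·7.050)) = 68.466333
iter 1: u=0.675996  f(a)=+1.628e-01  f'(a)=-2.155e-01  a ← 68.466333 − (+1.628e-01/-2.155e-01) = 69.221977
iter 2: u=0.668617  f(a)=+2.735e-03  f'(a)=-2.083e-01  a ← 69.221977 − (+2.735e-03/-2.083e-01) = 69.235107
iter 3: u=0.668490  f(a)=+8.009e-07  f'(a)=-2.082e-01  a ← 69.235107 − (+8.009e-07/-2.082e-01) = 69.235111
iter 4: u=0.668490  f(a)=+5.684e-14  f'(a)=-2.082e-01  a ← 69.235111 − (+5.684e-14/-2.082e-01) = 69.235111
converged: |Δa| < 1e-12 after 4 iterations
sag = a·(cosh(S/(2a)) − 1) = 69.235111·(cosh(0.668490) − 1) = 16.054616
T_max/T_min = cosh(S/(2a)) = 1.231885

a=69.235 sag=16.055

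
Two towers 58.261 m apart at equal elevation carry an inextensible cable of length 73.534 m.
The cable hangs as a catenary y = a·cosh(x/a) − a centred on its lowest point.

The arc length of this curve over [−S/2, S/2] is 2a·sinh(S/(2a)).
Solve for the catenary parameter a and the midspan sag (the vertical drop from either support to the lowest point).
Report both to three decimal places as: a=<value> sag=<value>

a=24.091 sag=19.866

seed: a₀ = √(S³/(24(L−S))) = √(58.261³/(24·15.273)) = 23.227320
iter 1: u=1.254148  f(a)=+1.247e+00  f'(a)=-1.534e+00  a ← 23.227320 − (+1.247e+00/-1.534e+00) = 24.040354
iter 2: u=1.211733  f(a)=+6.847e-02  f'(a)=-1.370e+00  a ← 24.040354 − (+6.847e-02/-1.370e+00) = 24.090346
iter 3: u=1.209219  f(a)=+2.329e-04  f'(a)=-1.360e+00  a ← 24.090346 − (+2.329e-04/-1.360e+00) = 24.090517
iter 4: u=1.209210  f(a)=+2.716e-09  f'(a)=-1.360e+00  a ← 24.090517 − (+2.716e-09/-1.360e+00) = 24.090517
iter 5: u=1.209210  f(a)=-1.421e-14  f'(a)=-1.360e+00  a ← 24.090517 − (-1.421e-14/-1.360e+00) = 24.090517
converged: |Δa| < 1e-12 after 5 iterations
sag = a·(cosh(S/(2a)) − 1) = 24.090517·(cosh(1.209210) − 1) = 19.865885
T_max/T_min = cosh(S/(2a)) = 1.824635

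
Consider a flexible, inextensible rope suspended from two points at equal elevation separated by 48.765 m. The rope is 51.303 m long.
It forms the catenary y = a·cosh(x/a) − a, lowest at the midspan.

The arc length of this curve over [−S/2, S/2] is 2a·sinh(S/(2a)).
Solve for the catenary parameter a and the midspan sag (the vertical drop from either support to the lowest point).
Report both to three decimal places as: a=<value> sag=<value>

seed: a₀ = √(S³/(24(L−S))) = √(48.765³/(24·2.538)) = 43.632582
iter 1: u=0.558814  f(a)=+3.992e-02  f'(a)=-1.200e-01  a ← 43.632582 − (+3.992e-02/-1.200e-01) = 43.965253
iter 2: u=0.554586  f(a)=+4.612e-04  f'(a)=-1.173e-01  a ← 43.965253 − (+4.612e-04/-1.173e-01) = 43.969186
iter 3: u=0.554536  f(a)=+6.314e-08  f'(a)=-1.172e-01  a ← 43.969186 − (+6.314e-08/-1.172e-01) = 43.969187
iter 4: u=0.554536  f(a)=+0.000e+00  f'(a)=-1.172e-01  a ← 43.969187 − (+0.000e+00/-1.172e-01) = 43.969187
converged: |Δa| < 1e-12 after 4 iterations
sag = a·(cosh(S/(2a)) − 1) = 43.969187·(cosh(0.554536) − 1) = 6.935517
T_max/T_min = cosh(S/(2a)) = 1.157736

a=43.969 sag=6.936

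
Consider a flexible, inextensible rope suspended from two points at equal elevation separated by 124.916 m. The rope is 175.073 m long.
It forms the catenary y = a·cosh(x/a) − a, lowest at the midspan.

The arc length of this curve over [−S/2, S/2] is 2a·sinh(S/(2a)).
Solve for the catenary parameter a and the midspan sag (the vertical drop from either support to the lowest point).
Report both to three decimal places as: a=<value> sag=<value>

a=42.469 sag=54.826

seed: a₀ = √(S³/(24(L−S))) = √(124.916³/(24·50.157)) = 40.239790
iter 1: u=1.552145  f(a)=+6.400e+00  f'(a)=-3.148e+00  a ← 40.239790 − (+6.400e+00/-3.148e+00) = 42.273199
iter 2: u=1.477485  f(a)=+5.171e-01  f'(a)=-2.658e+00  a ← 42.273199 − (+5.171e-01/-2.658e+00) = 42.467775
iter 3: u=1.470715  f(a)=+4.032e-03  f'(a)=-2.616e+00  a ← 42.467775 − (+4.032e-03/-2.616e+00) = 42.469316
iter 4: u=1.470662  f(a)=+2.493e-07  f'(a)=-2.616e+00  a ← 42.469316 − (+2.493e-07/-2.616e+00) = 42.469316
iter 5: u=1.470662  f(a)=+0.000e+00  f'(a)=-2.616e+00  a ← 42.469316 − (+0.000e+00/-2.616e+00) = 42.469316
converged: |Δa| < 1e-12 after 5 iterations
sag = a·(cosh(S/(2a)) − 1) = 42.469316·(cosh(1.470662) − 1) = 54.825502
T_max/T_min = cosh(S/(2a)) = 2.290944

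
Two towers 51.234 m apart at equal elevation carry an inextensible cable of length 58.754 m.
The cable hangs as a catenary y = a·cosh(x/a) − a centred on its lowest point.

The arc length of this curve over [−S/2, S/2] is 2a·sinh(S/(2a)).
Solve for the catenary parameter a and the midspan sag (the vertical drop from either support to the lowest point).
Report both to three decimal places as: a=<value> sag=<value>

seed: a₀ = √(S³/(24(L−S))) = √(51.234³/(24·7.520)) = 27.297499
iter 1: u=0.938438  f(a)=+3.382e-01  f'(a)=-6.010e-01  a ← 27.297499 − (+3.382e-01/-6.010e-01) = 27.860123
iter 2: u=0.919486  f(a)=+1.074e-02  f'(a)=-5.634e-01  a ← 27.860123 − (+1.074e-02/-5.634e-01) = 27.879180
iter 3: u=0.918858  f(a)=+1.161e-05  f'(a)=-5.622e-01  a ← 27.879180 − (+1.161e-05/-5.622e-01) = 27.879201
iter 4: u=0.918857  f(a)=+1.359e-11  f'(a)=-5.622e-01  a ← 27.879201 − (+1.359e-11/-5.622e-01) = 27.879201
converged: |Δa| < 1e-12 after 4 iterations
sag = a·(cosh(S/(2a)) − 1) = 27.879201·(cosh(0.918857) − 1) = 12.620897
T_max/T_min = cosh(S/(2a)) = 1.452699

a=27.879 sag=12.621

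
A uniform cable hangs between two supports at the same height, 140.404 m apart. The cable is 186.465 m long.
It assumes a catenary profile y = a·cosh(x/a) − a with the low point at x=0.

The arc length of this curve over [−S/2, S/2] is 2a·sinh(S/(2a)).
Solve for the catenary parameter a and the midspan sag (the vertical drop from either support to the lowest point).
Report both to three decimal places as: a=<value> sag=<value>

seed: a₀ = √(S³/(24(L−S))) = √(140.404³/(24·46.061)) = 50.037652
iter 1: u=1.402984  f(a)=+4.752e+00  f'(a)=-2.230e+00  a ← 50.037652 − (+4.752e+00/-2.230e+00) = 52.168545
iter 2: u=1.345677  f(a)=+3.204e-01  f'(a)=-1.938e+00  a ← 52.168545 − (+3.204e-01/-1.938e+00) = 52.333829
iter 3: u=1.341427  f(a)=+1.689e-03  f'(a)=-1.918e+00  a ← 52.333829 − (+1.689e-03/-1.918e+00) = 52.334710
iter 4: u=1.341404  f(a)=+4.753e-08  f'(a)=-1.918e+00  a ← 52.334710 − (+4.753e-08/-1.918e+00) = 52.334710
iter 5: u=1.341404  f(a)=+2.842e-14  f'(a)=-1.918e+00  a ← 52.334710 − (+2.842e-14/-1.918e+00) = 52.334710
converged: |Δa| < 1e-12 after 5 iterations
sag = a·(cosh(S/(2a)) − 1) = 52.334710·(cosh(1.341404) − 1) = 54.582178
T_max/T_min = cosh(S/(2a)) = 2.042944

a=52.335 sag=54.582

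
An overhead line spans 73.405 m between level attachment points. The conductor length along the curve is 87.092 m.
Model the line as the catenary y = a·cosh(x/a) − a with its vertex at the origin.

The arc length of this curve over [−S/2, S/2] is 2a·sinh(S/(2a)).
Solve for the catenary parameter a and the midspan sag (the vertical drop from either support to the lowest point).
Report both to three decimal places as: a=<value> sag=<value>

a=35.631 sag=20.634

seed: a₀ = √(S³/(24(L−S))) = √(73.405³/(24·13.687)) = 34.699939
iter 1: u=1.057711  f(a)=+7.863e-01  f'(a)=-8.807e-01  a ← 34.699939 − (+7.863e-01/-8.807e-01) = 35.592754
iter 2: u=1.031179  f(a)=+3.137e-02  f'(a)=-8.117e-01  a ← 35.592754 − (+3.137e-02/-8.117e-01) = 35.631400
iter 3: u=1.030061  f(a)=+5.452e-05  f'(a)=-8.089e-01  a ← 35.631400 − (+5.452e-05/-8.089e-01) = 35.631468
iter 4: u=1.030059  f(a)=+1.653e-10  f'(a)=-8.089e-01  a ← 35.631468 − (+1.653e-10/-8.089e-01) = 35.631468
iter 5: u=1.030059  f(a)=+0.000e+00  f'(a)=-8.089e-01  a ← 35.631468 − (+0.000e+00/-8.089e-01) = 35.631468
converged: |Δa| < 1e-12 after 5 iterations
sag = a·(cosh(S/(2a)) − 1) = 35.631468·(cosh(1.030059) − 1) = 20.634469
T_max/T_min = cosh(S/(2a)) = 1.579108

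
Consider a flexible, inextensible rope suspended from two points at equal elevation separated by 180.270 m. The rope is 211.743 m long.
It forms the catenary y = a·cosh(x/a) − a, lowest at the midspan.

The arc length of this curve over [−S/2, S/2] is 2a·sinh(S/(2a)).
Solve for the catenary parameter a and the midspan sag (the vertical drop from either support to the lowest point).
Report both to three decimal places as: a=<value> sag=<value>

seed: a₀ = √(S³/(24(L−S))) = √(180.270³/(24·31.473)) = 88.066451
iter 1: u=1.023488  f(a)=+1.690e+00  f'(a)=-7.925e-01  a ← 88.066451 − (+1.690e+00/-7.925e-01) = 90.199189
iter 2: u=0.999288  f(a)=+6.335e-02  f'(a)=-7.341e-01  a ← 90.199189 − (+6.335e-02/-7.341e-01) = 90.285480
iter 3: u=0.998333  f(a)=+9.665e-05  f'(a)=-7.318e-01  a ← 90.285480 − (+9.665e-05/-7.318e-01) = 90.285612
iter 4: u=0.998332  f(a)=+2.258e-10  f'(a)=-7.318e-01  a ← 90.285612 − (+2.258e-10/-7.318e-01) = 90.285612
iter 5: u=0.998332  f(a)=-2.842e-14  f'(a)=-7.318e-01  a ← 90.285612 − (-2.842e-14/-7.318e-01) = 90.285612
converged: |Δa| < 1e-12 after 5 iterations
sag = a·(cosh(S/(2a)) − 1) = 90.285612·(cosh(0.998332) − 1) = 48.855562
T_max/T_min = cosh(S/(2a)) = 1.541122

a=90.286 sag=48.856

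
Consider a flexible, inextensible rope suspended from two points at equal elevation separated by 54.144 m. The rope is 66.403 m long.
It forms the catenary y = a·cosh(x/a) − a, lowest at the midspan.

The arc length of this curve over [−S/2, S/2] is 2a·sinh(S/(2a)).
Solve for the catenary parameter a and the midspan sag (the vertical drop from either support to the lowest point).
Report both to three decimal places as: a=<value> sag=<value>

a=23.978 sag=16.977

seed: a₀ = √(S³/(24(L−S))) = √(54.144³/(24·12.259)) = 23.226959
iter 1: u=1.165542  f(a)=+8.601e-01  f'(a)=-1.206e+00  a ← 23.226959 − (+8.601e-01/-1.206e+00) = 23.940101
iter 2: u=1.130822  f(a)=+4.120e-02  f'(a)=-1.093e+00  a ← 23.940101 − (+4.120e-02/-1.093e+00) = 23.977795
iter 3: u=1.129045  f(a)=+1.051e-04  f'(a)=-1.088e+00  a ← 23.977795 − (+1.051e-04/-1.088e+00) = 23.977892
iter 4: u=1.129040  f(a)=+6.873e-10  f'(a)=-1.087e+00  a ← 23.977892 − (+6.873e-10/-1.087e+00) = 23.977892
iter 5: u=1.129040  f(a)=+0.000e+00  f'(a)=-1.087e+00  a ← 23.977892 − (+0.000e+00/-1.087e+00) = 23.977892
converged: |Δa| < 1e-12 after 5 iterations
sag = a·(cosh(S/(2a)) − 1) = 23.977892·(cosh(1.129040) − 1) = 16.976704
T_max/T_min = cosh(S/(2a)) = 1.708015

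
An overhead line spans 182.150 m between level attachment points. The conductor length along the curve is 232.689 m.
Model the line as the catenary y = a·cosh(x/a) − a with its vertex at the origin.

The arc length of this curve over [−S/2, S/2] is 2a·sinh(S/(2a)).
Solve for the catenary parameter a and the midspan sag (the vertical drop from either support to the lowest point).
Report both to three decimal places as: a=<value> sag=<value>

seed: a₀ = √(S³/(24(L−S))) = √(182.150³/(24·50.539)) = 70.587016
iter 1: u=1.290251  f(a)=+4.377e+00  f'(a)=-1.685e+00  a ← 70.587016 − (+4.377e+00/-1.685e+00) = 73.184925
iter 2: u=1.244450  f(a)=+2.533e-01  f'(a)=-1.495e+00  a ← 73.184925 − (+2.533e-01/-1.495e+00) = 73.354322
iter 3: u=1.241576  f(a)=+9.630e-04  f'(a)=-1.484e+00  a ← 73.354322 − (+9.630e-04/-1.484e+00) = 73.354971
iter 4: u=1.241565  f(a)=+1.404e-08  f'(a)=-1.484e+00  a ← 73.354971 − (+1.404e-08/-1.484e+00) = 73.354971
iter 5: u=1.241565  f(a)=+5.684e-14  f'(a)=-1.484e+00  a ← 73.354971 − (+5.684e-14/-1.484e+00) = 73.354971
converged: |Δa| < 1e-12 after 5 iterations
sag = a·(cosh(S/(2a)) − 1) = 73.354971·(cosh(1.241565) − 1) = 64.184094
T_max/T_min = cosh(S/(2a)) = 1.874979

a=73.355 sag=64.184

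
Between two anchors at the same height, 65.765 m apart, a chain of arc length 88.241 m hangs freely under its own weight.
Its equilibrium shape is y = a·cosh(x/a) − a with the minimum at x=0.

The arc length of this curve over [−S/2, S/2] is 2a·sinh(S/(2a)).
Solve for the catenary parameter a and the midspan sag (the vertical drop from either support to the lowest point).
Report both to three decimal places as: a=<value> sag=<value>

a=24.058 sag=26.195

seed: a₀ = √(S³/(24(L−S))) = √(65.765³/(24·22.476)) = 22.962920
iter 1: u=1.431983  f(a)=+2.420e+00  f'(a)=-2.390e+00  a ← 22.962920 − (+2.420e+00/-2.390e+00) = 23.975750
iter 2: u=1.371490  f(a)=+1.693e-01  f'(a)=-2.066e+00  a ← 23.975750 − (+1.693e-01/-2.066e+00) = 24.057719
iter 3: u=1.366817  f(a)=+9.669e-04  f'(a)=-2.042e+00  a ← 24.057719 − (+9.669e-04/-2.042e+00) = 24.058193
iter 4: u=1.366790  f(a)=+3.192e-08  f'(a)=-2.042e+00  a ← 24.058193 − (+3.192e-08/-2.042e+00) = 24.058193
iter 5: u=1.366790  f(a)=-1.421e-14  f'(a)=-2.042e+00  a ← 24.058193 − (-1.421e-14/-2.042e+00) = 24.058193
converged: |Δa| < 1e-12 after 5 iterations
sag = a·(cosh(S/(2a)) − 1) = 24.058193·(cosh(1.366790) − 1) = 26.195316
T_max/T_min = cosh(S/(2a)) = 2.088831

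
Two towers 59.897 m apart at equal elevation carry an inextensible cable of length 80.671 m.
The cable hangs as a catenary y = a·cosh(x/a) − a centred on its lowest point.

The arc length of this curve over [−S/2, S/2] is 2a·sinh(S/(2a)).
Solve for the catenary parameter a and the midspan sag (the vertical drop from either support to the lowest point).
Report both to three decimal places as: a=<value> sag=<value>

seed: a₀ = √(S³/(24(L−S))) = √(59.897³/(24·20.774)) = 20.760697
iter 1: u=1.442558  f(a)=+2.272e+00  f'(a)=-2.450e+00  a ← 20.760697 − (+2.272e+00/-2.450e+00) = 21.687976
iter 2: u=1.380880  f(a)=+1.611e-01  f'(a)=-2.114e+00  a ← 21.687976 − (+1.611e-01/-2.114e+00) = 21.764177
iter 3: u=1.376046  f(a)=+9.463e-04  f'(a)=-2.089e+00  a ← 21.764177 − (+9.463e-04/-2.089e+00) = 21.764630
iter 4: u=1.376017  f(a)=+3.309e-08  f'(a)=-2.089e+00  a ← 21.764630 − (+3.309e-08/-2.089e+00) = 21.764630
iter 5: u=1.376017  f(a)=+1.421e-14  f'(a)=-2.089e+00  a ← 21.764630 − (+1.421e-14/-2.089e+00) = 21.764630
converged: |Δa| < 1e-12 after 5 iterations
sag = a·(cosh(S/(2a)) − 1) = 21.764630·(cosh(1.376017) − 1) = 24.068237
T_max/T_min = cosh(S/(2a)) = 2.105842

a=21.765 sag=24.068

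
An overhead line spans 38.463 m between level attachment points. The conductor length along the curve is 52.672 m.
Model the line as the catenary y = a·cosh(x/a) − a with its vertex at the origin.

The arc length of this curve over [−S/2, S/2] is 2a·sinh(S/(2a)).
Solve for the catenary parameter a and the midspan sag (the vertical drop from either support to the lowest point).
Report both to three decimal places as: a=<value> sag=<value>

seed: a₀ = √(S³/(24(L−S))) = √(38.463³/(24·14.209)) = 12.917467
iter 1: u=1.488798  f(a)=+1.660e+00  f'(a)=-2.728e+00  a ← 12.917467 − (+1.660e+00/-2.728e+00) = 13.526173
iter 2: u=1.421799  f(a)=+1.246e-01  f'(a)=-2.333e+00  a ← 13.526173 − (+1.246e-01/-2.333e+00) = 13.579584
iter 3: u=1.416207  f(a)=+8.271e-04  f'(a)=-2.302e+00  a ← 13.579584 − (+8.271e-04/-2.302e+00) = 13.579944
iter 4: u=1.416169  f(a)=+3.699e-08  f'(a)=-2.301e+00  a ← 13.579944 − (+3.699e-08/-2.301e+00) = 13.579944
iter 5: u=1.416169  f(a)=+0.000e+00  f'(a)=-2.301e+00  a ← 13.579944 − (+0.000e+00/-2.301e+00) = 13.579944
converged: |Δa| < 1e-12 after 5 iterations
sag = a·(cosh(S/(2a)) − 1) = 13.579944·(cosh(1.416169) − 1) = 16.051117
T_max/T_min = cosh(S/(2a)) = 2.181972

a=13.580 sag=16.051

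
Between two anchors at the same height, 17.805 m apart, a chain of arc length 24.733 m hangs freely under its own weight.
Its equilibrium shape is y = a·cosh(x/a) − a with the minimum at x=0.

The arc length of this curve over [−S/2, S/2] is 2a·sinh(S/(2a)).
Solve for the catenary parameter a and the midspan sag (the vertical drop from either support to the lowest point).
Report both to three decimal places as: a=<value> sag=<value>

a=6.140 sag=7.667

seed: a₀ = √(S³/(24(L−S))) = √(17.805³/(24·6.928)) = 5.826442
iter 1: u=1.527948  f(a)=+8.552e-01  f'(a)=-2.982e+00  a ← 5.826442 − (+8.552e-01/-2.982e+00) = 6.113246
iter 2: u=1.456264  f(a)=+6.720e-02  f'(a)=-2.530e+00  a ← 6.113246 − (+6.720e-02/-2.530e+00) = 6.139807
iter 3: u=1.449964  f(a)=+4.931e-04  f'(a)=-2.493e+00  a ← 6.139807 − (+4.931e-04/-2.493e+00) = 6.140005
iter 4: u=1.449917  f(a)=+2.699e-08  f'(a)=-2.493e+00  a ← 6.140005 − (+2.699e-08/-2.493e+00) = 6.140005
iter 5: u=1.449917  f(a)=+3.553e-15  f'(a)=-2.493e+00  a ← 6.140005 − (+3.553e-15/-2.493e+00) = 6.140005
converged: |Δa| < 1e-12 after 5 iterations
sag = a·(cosh(S/(2a)) − 1) = 6.140005·(cosh(1.449917) − 1) = 7.666877
T_max/T_min = cosh(S/(2a)) = 2.248676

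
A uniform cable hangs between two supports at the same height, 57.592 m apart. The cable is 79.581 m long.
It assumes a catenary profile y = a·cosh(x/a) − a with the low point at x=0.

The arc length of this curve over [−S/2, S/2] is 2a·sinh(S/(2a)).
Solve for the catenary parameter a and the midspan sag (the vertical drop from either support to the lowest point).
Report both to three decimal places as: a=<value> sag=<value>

a=20.032 sag=24.517

seed: a₀ = √(S³/(24(L−S))) = √(57.592³/(24·21.989)) = 19.025447
iter 1: u=1.513552  f(a)=+2.661e+00  f'(a)=-2.886e+00  a ← 19.025447 − (+2.661e+00/-2.886e+00) = 19.947223
iter 2: u=1.443609  f(a)=+2.056e-01  f'(a)=-2.456e+00  a ← 19.947223 − (+2.056e-01/-2.456e+00) = 20.030926
iter 3: u=1.437577  f(a)=+1.455e-03  f'(a)=-2.421e+00  a ← 20.030926 − (+1.455e-03/-2.421e+00) = 20.031526
iter 4: u=1.437534  f(a)=+7.395e-08  f'(a)=-2.421e+00  a ← 20.031526 − (+7.395e-08/-2.421e+00) = 20.031526
iter 5: u=1.437534  f(a)=-1.421e-14  f'(a)=-2.421e+00  a ← 20.031526 − (-1.421e-14/-2.421e+00) = 20.031526
converged: |Δa| < 1e-12 after 5 iterations
sag = a·(cosh(S/(2a)) − 1) = 20.031526·(cosh(1.437534) − 1) = 24.516717
T_max/T_min = cosh(S/(2a)) = 2.223907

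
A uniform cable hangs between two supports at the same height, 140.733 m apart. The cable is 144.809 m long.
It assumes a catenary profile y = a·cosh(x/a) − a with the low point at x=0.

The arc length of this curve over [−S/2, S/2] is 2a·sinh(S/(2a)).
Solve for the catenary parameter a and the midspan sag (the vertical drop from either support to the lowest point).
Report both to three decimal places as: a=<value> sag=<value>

seed: a₀ = √(S³/(24(L−S))) = √(140.733³/(24·4.076)) = 168.799521
iter 1: u=0.416864  f(a)=+3.556e-02  f'(a)=-4.914e-02  a ← 168.799521 − (+3.556e-02/-4.914e-02) = 169.523240
iter 2: u=0.415085  f(a)=+2.300e-04  f'(a)=-4.850e-02  a ← 169.523240 − (+2.300e-04/-4.850e-02) = 169.527982
iter 3: u=0.415073  f(a)=+9.761e-09  f'(a)=-4.850e-02  a ← 169.527982 − (+9.761e-09/-4.850e-02) = 169.527982
iter 4: u=0.415073  f(a)=+0.000e+00  f'(a)=-4.850e-02  a ← 169.527982 − (+0.000e+00/-4.850e-02) = 169.527982
converged: |Δa| < 1e-12 after 4 iterations
sag = a·(cosh(S/(2a)) − 1) = 169.527982·(cosh(0.415073) − 1) = 14.814494
T_max/T_min = cosh(S/(2a)) = 1.087387

a=169.528 sag=14.814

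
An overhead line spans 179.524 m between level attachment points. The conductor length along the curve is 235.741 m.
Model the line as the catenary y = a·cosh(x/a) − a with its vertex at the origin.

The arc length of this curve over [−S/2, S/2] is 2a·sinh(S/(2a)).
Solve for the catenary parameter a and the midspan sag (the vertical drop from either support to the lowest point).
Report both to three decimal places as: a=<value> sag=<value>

seed: a₀ = √(S³/(24(L−S))) = √(179.524³/(24·56.217)) = 65.485375
iter 1: u=1.370718  f(a)=+5.524e+00  f'(a)=-2.062e+00  a ← 65.485375 − (+5.524e+00/-2.062e+00) = 68.164284
iter 2: u=1.316848  f(a)=+3.570e-01  f'(a)=-1.803e+00  a ← 68.164284 − (+3.570e-01/-1.803e+00) = 68.362284
iter 3: u=1.313034  f(a)=+1.720e-03  f'(a)=-1.786e+00  a ← 68.362284 − (+1.720e-03/-1.786e+00) = 68.363247
iter 4: u=1.313015  f(a)=+4.032e-08  f'(a)=-1.786e+00  a ← 68.363247 − (+4.032e-08/-1.786e+00) = 68.363247
iter 5: u=1.313015  f(a)=+2.842e-14  f'(a)=-1.786e+00  a ← 68.363247 − (+2.842e-14/-1.786e+00) = 68.363247
converged: |Δa| < 1e-12 after 5 iterations
sag = a·(cosh(S/(2a)) − 1) = 68.363247·(cosh(1.313015) − 1) = 67.897490
T_max/T_min = cosh(S/(2a)) = 1.993187

a=68.363 sag=67.897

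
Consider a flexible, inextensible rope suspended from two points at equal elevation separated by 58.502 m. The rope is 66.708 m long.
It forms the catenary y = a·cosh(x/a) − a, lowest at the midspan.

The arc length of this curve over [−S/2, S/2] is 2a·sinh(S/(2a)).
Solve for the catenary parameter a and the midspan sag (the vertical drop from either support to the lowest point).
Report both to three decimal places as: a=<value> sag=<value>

seed: a₀ = √(S³/(24(L−S))) = √(58.502³/(24·8.206)) = 31.884873
iter 1: u=0.917394  f(a)=+3.523e-01  f'(a)=-5.594e-01  a ← 31.884873 − (+3.523e-01/-5.594e-01) = 32.514715
iter 2: u=0.899623  f(a)=+1.071e-02  f'(a)=-5.258e-01  a ← 32.514715 − (+1.071e-02/-5.258e-01) = 32.535084
iter 3: u=0.899060  f(a)=+1.059e-05  f'(a)=-5.248e-01  a ← 32.535084 − (+1.059e-05/-5.248e-01) = 32.535104
iter 4: u=0.899060  f(a)=+1.036e-11  f'(a)=-5.248e-01  a ← 32.535104 − (+1.036e-11/-5.248e-01) = 32.535104
converged: |Δa| < 1e-12 after 4 iterations
sag = a·(cosh(S/(2a)) − 1) = 32.535104·(cosh(0.899060) − 1) = 14.059127
T_max/T_min = cosh(S/(2a)) = 1.432122

a=32.535 sag=14.059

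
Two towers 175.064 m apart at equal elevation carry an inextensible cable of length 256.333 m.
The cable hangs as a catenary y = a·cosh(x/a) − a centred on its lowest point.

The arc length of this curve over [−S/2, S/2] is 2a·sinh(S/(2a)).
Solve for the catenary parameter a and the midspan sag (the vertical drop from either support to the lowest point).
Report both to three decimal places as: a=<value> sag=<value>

seed: a₀ = √(S³/(24(L−S))) = √(175.064³/(24·81.269)) = 52.447790
iter 1: u=1.668936  f(a)=+1.210e+01  f'(a)=-4.053e+00  a ← 52.447790 − (+1.210e+01/-4.053e+00) = 55.433101
iter 2: u=1.579057  f(a)=+1.110e+00  f'(a)=-3.340e+00  a ← 55.433101 − (+1.110e+00/-3.340e+00) = 55.765354
iter 3: u=1.569648  f(a)=+1.142e-02  f'(a)=-3.272e+00  a ← 55.765354 − (+1.142e-02/-3.272e+00) = 55.768845
iter 4: u=1.569550  f(a)=+1.238e-06  f'(a)=-3.271e+00  a ← 55.768845 − (+1.238e-06/-3.271e+00) = 55.768846
iter 5: u=1.569550  f(a)=+5.684e-14  f'(a)=-3.271e+00  a ← 55.768846 − (+5.684e-14/-3.271e+00) = 55.768846
converged: |Δa| < 1e-12 after 5 iterations
sag = a·(cosh(S/(2a)) − 1) = 55.768846·(cosh(1.569550) − 1) = 84.005314
T_max/T_min = cosh(S/(2a)) = 2.506313

a=55.769 sag=84.005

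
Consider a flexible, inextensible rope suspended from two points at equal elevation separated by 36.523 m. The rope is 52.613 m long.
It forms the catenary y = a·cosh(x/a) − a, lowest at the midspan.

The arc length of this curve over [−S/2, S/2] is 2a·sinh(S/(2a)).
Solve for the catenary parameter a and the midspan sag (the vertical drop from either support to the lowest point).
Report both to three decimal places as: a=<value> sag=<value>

a=11.910 sag=16.967

seed: a₀ = √(S³/(24(L−S))) = √(36.523³/(24·16.090)) = 11.232231
iter 1: u=1.625812  f(a)=+2.265e+00  f'(a)=-3.697e+00  a ← 11.232231 − (+2.265e+00/-3.697e+00) = 11.844932
iter 2: u=1.541714  f(a)=+1.986e-01  f'(a)=-3.075e+00  a ← 11.844932 − (+1.986e-01/-3.075e+00) = 11.909504
iter 3: u=1.533355  f(a)=+1.849e-03  f'(a)=-3.018e+00  a ← 11.909504 − (+1.849e-03/-3.018e+00) = 11.910116
iter 4: u=1.533276  f(a)=+1.637e-07  f'(a)=-3.018e+00  a ← 11.910116 − (+1.637e-07/-3.018e+00) = 11.910116
iter 5: u=1.533276  f(a)=+0.000e+00  f'(a)=-3.018e+00  a ← 11.910116 − (+0.000e+00/-3.018e+00) = 11.910116
converged: |Δa| < 1e-12 after 5 iterations
sag = a·(cosh(S/(2a)) − 1) = 11.910116·(cosh(1.533276) − 1) = 16.966913
T_max/T_min = cosh(S/(2a)) = 2.424580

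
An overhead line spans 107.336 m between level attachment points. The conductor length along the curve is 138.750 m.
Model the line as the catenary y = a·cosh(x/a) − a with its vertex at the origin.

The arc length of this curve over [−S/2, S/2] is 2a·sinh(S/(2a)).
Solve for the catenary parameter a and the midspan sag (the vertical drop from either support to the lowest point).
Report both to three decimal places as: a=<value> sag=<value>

seed: a₀ = √(S³/(24(L−S))) = √(107.336³/(24·31.414)) = 40.499613
iter 1: u=1.325148  f(a)=+2.876e+00  f'(a)=-1.841e+00  a ← 40.499613 − (+2.876e+00/-1.841e+00) = 42.061669
iter 2: u=1.275936  f(a)=+1.748e-01  f'(a)=-1.624e+00  a ← 42.061669 − (+1.748e-01/-1.624e+00) = 42.169309
iter 3: u=1.272679  f(a)=+7.378e-04  f'(a)=-1.610e+00  a ← 42.169309 − (+7.378e-04/-1.610e+00) = 42.169767
iter 4: u=1.272665  f(a)=+1.327e-08  f'(a)=-1.610e+00  a ← 42.169767 − (+1.327e-08/-1.610e+00) = 42.169767
iter 5: u=1.272665  f(a)=-5.684e-14  f'(a)=-1.610e+00  a ← 42.169767 − (-5.684e-14/-1.610e+00) = 42.169767
converged: |Δa| < 1e-12 after 5 iterations
sag = a·(cosh(S/(2a)) − 1) = 42.169767·(cosh(1.272665) − 1) = 39.016315
T_max/T_min = cosh(S/(2a)) = 1.925220

a=42.170 sag=39.016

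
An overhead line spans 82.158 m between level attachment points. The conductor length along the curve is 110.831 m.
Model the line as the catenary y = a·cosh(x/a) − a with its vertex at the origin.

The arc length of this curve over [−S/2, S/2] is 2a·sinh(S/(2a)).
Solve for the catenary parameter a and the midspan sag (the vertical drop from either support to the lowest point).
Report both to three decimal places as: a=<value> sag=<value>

a=29.769 sag=33.136

seed: a₀ = √(S³/(24(L−S))) = √(82.158³/(24·28.673)) = 28.387856
iter 1: u=1.447062  f(a)=+3.156e+00  f'(a)=-2.476e+00  a ← 28.387856 − (+3.156e+00/-2.476e+00) = 29.662565
iter 2: u=1.384877  f(a)=+2.250e-01  f'(a)=-2.134e+00  a ← 29.662565 − (+2.250e-01/-2.134e+00) = 29.767997
iter 3: u=1.379972  f(a)=+1.338e-03  f'(a)=-2.109e+00  a ← 29.767997 − (+1.338e-03/-2.109e+00) = 29.768631
iter 4: u=1.379943  f(a)=+4.794e-08  f'(a)=-2.109e+00  a ← 29.768631 − (+4.794e-08/-2.109e+00) = 29.768631
iter 5: u=1.379943  f(a)=+1.421e-14  f'(a)=-2.109e+00  a ← 29.768631 − (+1.421e-14/-2.109e+00) = 29.768631
converged: |Δa| < 1e-12 after 5 iterations
sag = a·(cosh(S/(2a)) − 1) = 29.768631·(cosh(1.379943) − 1) = 33.136448
T_max/T_min = cosh(S/(2a)) = 2.113133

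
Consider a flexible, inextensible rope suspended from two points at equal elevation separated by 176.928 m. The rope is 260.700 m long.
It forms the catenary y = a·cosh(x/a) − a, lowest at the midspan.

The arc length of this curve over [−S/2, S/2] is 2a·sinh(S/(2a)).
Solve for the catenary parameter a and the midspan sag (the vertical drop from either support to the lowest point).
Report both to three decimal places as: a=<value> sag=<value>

seed: a₀ = √(S³/(24(L−S))) = √(176.928³/(24·83.772)) = 52.485554
iter 1: u=1.685492  f(a)=+1.274e+01  f'(a)=-4.196e+00  a ← 52.485554 − (+1.274e+01/-4.196e+00) = 55.520966
iter 2: u=1.593344  f(a)=+1.189e+00  f'(a)=-3.446e+00  a ← 55.520966 − (+1.189e+00/-3.446e+00) = 55.865815
iter 3: u=1.583509  f(a)=+1.270e-02  f'(a)=-3.373e+00  a ← 55.865815 − (+1.270e-02/-3.373e+00) = 55.869581
iter 4: u=1.583402  f(a)=+1.485e-06  f'(a)=-3.372e+00  a ← 55.869581 − (+1.485e-06/-3.372e+00) = 55.869581
iter 5: u=1.583402  f(a)=+5.684e-14  f'(a)=-3.372e+00  a ← 55.869581 − (+5.684e-14/-3.372e+00) = 55.869581
converged: |Δa| < 1e-12 after 5 iterations
sag = a·(cosh(S/(2a)) − 1) = 55.869581·(cosh(1.583402) − 1) = 85.949080
T_max/T_min = cosh(S/(2a)) = 2.538388

a=55.870 sag=85.949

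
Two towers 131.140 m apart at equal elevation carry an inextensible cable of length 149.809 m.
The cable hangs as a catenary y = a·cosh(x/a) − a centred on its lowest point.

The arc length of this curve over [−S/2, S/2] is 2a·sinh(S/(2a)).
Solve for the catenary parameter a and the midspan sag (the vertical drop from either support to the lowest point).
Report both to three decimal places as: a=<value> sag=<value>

seed: a₀ = √(S³/(24(L−S))) = √(131.140³/(24·18.669)) = 70.947422
iter 1: u=0.924206  f(a)=+8.137e-01  f'(a)=-5.726e-01  a ← 70.947422 − (+8.137e-01/-5.726e-01) = 72.368464
iter 2: u=0.906058  f(a)=+2.509e-02  f'(a)=-5.378e-01  a ← 72.368464 − (+2.509e-02/-5.378e-01) = 72.415118
iter 3: u=0.905474  f(a)=+2.554e-05  f'(a)=-5.367e-01  a ← 72.415118 − (+2.554e-05/-5.367e-01) = 72.415166
iter 4: u=0.905473  f(a)=+2.649e-11  f'(a)=-5.367e-01  a ← 72.415166 − (+2.649e-11/-5.367e-01) = 72.415166
converged: |Δa| < 1e-12 after 4 iterations
sag = a·(cosh(S/(2a)) − 1) = 72.415166·(cosh(0.905473) − 1) = 31.770439
T_max/T_min = cosh(S/(2a)) = 1.438726

a=72.415 sag=31.770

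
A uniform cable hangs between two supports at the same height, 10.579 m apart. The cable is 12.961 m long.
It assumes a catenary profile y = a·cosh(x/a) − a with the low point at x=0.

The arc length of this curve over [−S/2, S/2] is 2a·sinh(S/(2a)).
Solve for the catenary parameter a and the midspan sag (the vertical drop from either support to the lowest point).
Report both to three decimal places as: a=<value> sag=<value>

a=4.697 sag=3.307

seed: a₀ = √(S³/(24(L−S))) = √(10.579³/(24·2.382)) = 4.550828
iter 1: u=1.162316  f(a)=+1.662e-01  f'(a)=-1.195e+00  a ← 4.550828 − (+1.662e-01/-1.195e+00) = 4.689856
iter 2: u=1.127860  f(a)=+7.919e-03  f'(a)=-1.084e+00  a ← 4.689856 − (+7.919e-03/-1.084e+00) = 4.697163
iter 3: u=1.126105  f(a)=+1.998e-05  f'(a)=-1.078e+00  a ← 4.697163 − (+1.998e-05/-1.078e+00) = 4.697181
iter 4: u=1.126101  f(a)=+1.278e-10  f'(a)=-1.078e+00  a ← 4.697181 − (+1.278e-10/-1.078e+00) = 4.697181
iter 5: u=1.126101  f(a)=-3.553e-15  f'(a)=-1.078e+00  a ← 4.697181 − (-3.553e-15/-1.078e+00) = 4.697181
converged: |Δa| < 1e-12 after 5 iterations
sag = a·(cosh(S/(2a)) − 1) = 4.697181·(cosh(1.126101) − 1) = 3.306592
T_max/T_min = cosh(S/(2a)) = 1.703952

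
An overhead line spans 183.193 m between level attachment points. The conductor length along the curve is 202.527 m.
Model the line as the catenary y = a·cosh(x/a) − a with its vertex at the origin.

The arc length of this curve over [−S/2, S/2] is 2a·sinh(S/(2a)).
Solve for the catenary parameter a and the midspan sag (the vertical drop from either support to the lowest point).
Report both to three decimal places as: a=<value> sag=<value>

a=116.885 sag=37.764

seed: a₀ = √(S³/(24(L−S))) = √(183.193³/(24·19.334)) = 115.105701
iter 1: u=0.795760  f(a)=+6.215e-01  f'(a)=-3.577e-01  a ← 115.105701 − (+6.215e-01/-3.577e-01) = 116.843103
iter 2: u=0.783927  f(a)=+1.435e-02  f'(a)=-3.413e-01  a ← 116.843103 − (+1.435e-02/-3.413e-01) = 116.885142
iter 3: u=0.783645  f(a)=+8.053e-06  f'(a)=-3.410e-01  a ← 116.885142 − (+8.053e-06/-3.410e-01) = 116.885166
iter 4: u=0.783645  f(a)=+2.558e-12  f'(a)=-3.410e-01  a ← 116.885166 − (+2.558e-12/-3.410e-01) = 116.885166
converged: |Δa| < 1e-12 after 4 iterations
sag = a·(cosh(S/(2a)) − 1) = 116.885166·(cosh(0.783645) − 1) = 37.764239
T_max/T_min = cosh(S/(2a)) = 1.323088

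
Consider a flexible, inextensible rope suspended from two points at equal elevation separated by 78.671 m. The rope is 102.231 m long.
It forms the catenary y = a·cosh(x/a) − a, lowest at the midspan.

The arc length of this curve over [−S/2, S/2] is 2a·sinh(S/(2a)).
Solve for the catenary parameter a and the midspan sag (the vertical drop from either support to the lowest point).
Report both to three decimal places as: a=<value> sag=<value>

seed: a₀ = √(S³/(24(L−S))) = √(78.671³/(24·23.560)) = 29.344637
iter 1: u=1.340466  f(a)=+2.210e+00  f'(a)=-1.913e+00  a ← 29.344637 − (+2.210e+00/-1.913e+00) = 30.499400
iter 2: u=1.289714  f(a)=+1.371e-01  f'(a)=-1.683e+00  a ← 30.499400 − (+1.371e-01/-1.683e+00) = 30.580890
iter 3: u=1.286277  f(a)=+6.054e-04  f'(a)=-1.668e+00  a ← 30.580890 − (+6.054e-04/-1.668e+00) = 30.581253
iter 4: u=1.286262  f(a)=+1.191e-08  f'(a)=-1.668e+00  a ← 30.581253 − (+1.191e-08/-1.668e+00) = 30.581253
iter 5: u=1.286262  f(a)=+0.000e+00  f'(a)=-1.668e+00  a ← 30.581253 − (+0.000e+00/-1.668e+00) = 30.581253
converged: |Δa| < 1e-12 after 5 iterations
sag = a·(cosh(S/(2a)) − 1) = 30.581253·(cosh(1.286262) − 1) = 28.983899
T_max/T_min = cosh(S/(2a)) = 1.947767

a=30.581 sag=28.984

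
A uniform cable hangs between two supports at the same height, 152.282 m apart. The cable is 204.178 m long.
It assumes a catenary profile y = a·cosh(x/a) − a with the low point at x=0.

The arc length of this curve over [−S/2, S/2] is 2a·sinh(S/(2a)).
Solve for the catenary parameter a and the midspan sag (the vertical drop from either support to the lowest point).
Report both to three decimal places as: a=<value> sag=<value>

seed: a₀ = √(S³/(24(L−S))) = √(152.282³/(24·51.896)) = 53.247631
iter 1: u=1.429942  f(a)=+5.571e+00  f'(a)=-2.378e+00  a ← 53.247631 − (+5.571e+00/-2.378e+00) = 55.590513
iter 2: u=1.369676  f(a)=+3.888e-01  f'(a)=-2.057e+00  a ← 55.590513 − (+3.888e-01/-2.057e+00) = 55.779564
iter 3: u=1.365034  f(a)=+2.208e-03  f'(a)=-2.033e+00  a ← 55.779564 − (+2.208e-03/-2.033e+00) = 55.780649
iter 4: u=1.365007  f(a)=+7.207e-08  f'(a)=-2.033e+00  a ← 55.780649 − (+7.207e-08/-2.033e+00) = 55.780649
iter 5: u=1.365007  f(a)=-5.684e-14  f'(a)=-2.033e+00  a ← 55.780649 − (-5.684e-14/-2.033e+00) = 55.780649
converged: |Δa| < 1e-12 after 5 iterations
sag = a·(cosh(S/(2a)) − 1) = 55.780649·(cosh(1.365007) − 1) = 60.553545
T_max/T_min = cosh(S/(2a)) = 2.085565

a=55.781 sag=60.554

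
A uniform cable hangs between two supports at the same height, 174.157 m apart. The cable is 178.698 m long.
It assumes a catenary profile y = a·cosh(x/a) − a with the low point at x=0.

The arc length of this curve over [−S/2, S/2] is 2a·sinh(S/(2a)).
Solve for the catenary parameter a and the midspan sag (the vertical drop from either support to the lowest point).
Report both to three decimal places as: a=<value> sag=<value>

a=221.012 sag=17.378

seed: a₀ = √(S³/(24(L−S))) = √(174.157³/(24·4.541)) = 220.155749
iter 1: u=0.395531  f(a)=+3.565e-02  f'(a)=-4.190e-02  a ← 220.155749 − (+3.565e-02/-4.190e-02) = 221.006634
iter 2: u=0.394009  f(a)=+2.078e-04  f'(a)=-4.141e-02  a ← 221.006634 − (+2.078e-04/-4.141e-02) = 221.011650
iter 3: u=0.394000  f(a)=+7.146e-09  f'(a)=-4.141e-02  a ← 221.011650 − (+7.146e-09/-4.141e-02) = 221.011651
iter 4: u=0.394000  f(a)=+2.842e-14  f'(a)=-4.141e-02  a ← 221.011651 − (+2.842e-14/-4.141e-02) = 221.011651
converged: |Δa| < 1e-12 after 4 iterations
sag = a·(cosh(S/(2a)) − 1) = 221.011651·(cosh(0.394000) − 1) = 17.377513
T_max/T_min = cosh(S/(2a)) = 1.078627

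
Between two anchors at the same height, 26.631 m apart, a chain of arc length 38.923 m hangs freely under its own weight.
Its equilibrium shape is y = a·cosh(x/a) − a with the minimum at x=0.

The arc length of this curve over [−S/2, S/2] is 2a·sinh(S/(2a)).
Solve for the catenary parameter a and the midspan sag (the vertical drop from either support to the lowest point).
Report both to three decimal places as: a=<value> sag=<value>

seed: a₀ = √(S³/(24(L−S))) = √(26.631³/(24·12.292)) = 8.001369
iter 1: u=1.664153  f(a)=+1.819e+00  f'(a)=-4.012e+00  a ← 8.001369 − (+1.819e+00/-4.012e+00) = 8.454695
iter 2: u=1.574924  f(a)=+1.660e-01  f'(a)=-3.310e+00  a ← 8.454695 − (+1.660e-01/-3.310e+00) = 8.504848
iter 3: u=1.565636  f(a)=+1.690e-03  f'(a)=-3.243e+00  a ← 8.504848 − (+1.690e-03/-3.243e+00) = 8.505369
iter 4: u=1.565541  f(a)=+1.791e-07  f'(a)=-3.242e+00  a ← 8.505369 − (+1.791e-07/-3.242e+00) = 8.505369
iter 5: u=1.565541  f(a)=+0.000e+00  f'(a)=-3.242e+00  a ← 8.505369 − (+0.000e+00/-3.242e+00) = 8.505369
converged: |Δa| < 1e-12 after 5 iterations
sag = a·(cosh(S/(2a)) − 1) = 8.505369·(cosh(1.565541) − 1) = 12.733541
T_max/T_min = cosh(S/(2a)) = 2.497118

a=8.505 sag=12.734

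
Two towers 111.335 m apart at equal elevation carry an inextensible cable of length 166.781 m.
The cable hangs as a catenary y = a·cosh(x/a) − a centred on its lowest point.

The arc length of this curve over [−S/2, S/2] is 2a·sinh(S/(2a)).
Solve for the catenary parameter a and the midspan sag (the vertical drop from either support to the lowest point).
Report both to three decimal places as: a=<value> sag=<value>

seed: a₀ = √(S³/(24(L−S))) = √(111.335³/(24·55.446)) = 32.203779
iter 1: u=1.728601  f(a)=+8.898e+00  f'(a)=-4.588e+00  a ← 32.203779 − (+8.898e+00/-4.588e+00) = 34.143055
iter 2: u=1.630419  f(a)=+8.672e-01  f'(a)=-3.734e+00  a ← 34.143055 − (+8.672e-01/-3.734e+00) = 34.375280
iter 3: u=1.619405  f(a)=+1.020e-02  f'(a)=-3.647e+00  a ← 34.375280 − (+1.020e-02/-3.647e+00) = 34.378077
iter 4: u=1.619273  f(a)=+1.447e-06  f'(a)=-3.646e+00  a ← 34.378077 − (+1.447e-06/-3.646e+00) = 34.378077
iter 5: u=1.619273  f(a)=+5.684e-14  f'(a)=-3.646e+00  a ← 34.378077 − (+5.684e-14/-3.646e+00) = 34.378077
converged: |Δa| < 1e-12 after 5 iterations
sag = a·(cosh(S/(2a)) − 1) = 34.378077·(cosh(1.619273) − 1) = 55.820746
T_max/T_min = cosh(S/(2a)) = 2.623731

a=34.378 sag=55.821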